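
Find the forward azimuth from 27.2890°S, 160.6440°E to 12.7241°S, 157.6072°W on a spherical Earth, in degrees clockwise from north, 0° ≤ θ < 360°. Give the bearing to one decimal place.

Δλ = -157.6072 − 160.6440 = -318.2512°; wrapped into (−180°, 180°]: 41.7488°.
θ = atan2( sin Δλ · cos φ₂ , cos φ₁ · sin φ₂ − sin φ₁ · cos φ₂ · cos Δλ )
  = atan2(0.64951, 0.13791) = 78.012° → normalised to [0°, 360°): 78.012°.

78.0°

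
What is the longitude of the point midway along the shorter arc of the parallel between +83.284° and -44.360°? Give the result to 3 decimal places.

Signed shortest Δλ from +83.284° to -44.360° is -127.644°.
Midpoint longitude = +83.284° + (-127.644°)/2 = +83.284° − 63.822° = +19.462°.

+19.462°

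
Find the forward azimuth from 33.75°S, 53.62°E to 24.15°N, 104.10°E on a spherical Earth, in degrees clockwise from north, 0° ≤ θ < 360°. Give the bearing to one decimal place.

Δλ = 104.10 − 53.62 = 50.48°.
θ = atan2( sin Δλ · cos φ₂ , cos φ₁ · sin φ₂ − sin φ₁ · cos φ₂ · cos Δλ )
  = atan2(0.70389, 0.66277) = 46.723° → normalised to [0°, 360°): 46.723°.

46.7°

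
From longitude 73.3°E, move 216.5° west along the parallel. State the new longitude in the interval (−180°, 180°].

Start at +73.3°; shift −216.5° → -143.2°.
-143.2° already lies in (−180°, 180°].

143.2°W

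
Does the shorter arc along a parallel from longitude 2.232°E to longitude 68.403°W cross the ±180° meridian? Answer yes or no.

No

Signed shortest Δλ = ((-68.403 − 2.232 + 180) mod 360) − 180 = -70.635°.
Going west by 70.635° from +2.232° reaches -68.403° without touching 180°.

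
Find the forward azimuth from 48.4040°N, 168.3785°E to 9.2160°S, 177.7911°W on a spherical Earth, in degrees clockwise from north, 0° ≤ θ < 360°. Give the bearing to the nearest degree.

Δλ = -177.7911 − 168.3785 = -346.1696°; wrapped into (−180°, 180°]: 13.8304°.
θ = atan2( sin Δλ · cos φ₂ , cos φ₁ · sin φ₂ − sin φ₁ · cos φ₂ · cos Δλ )
  = atan2(0.23596, -0.82311) = 164.004° → normalised to [0°, 360°): 164.004°.

164°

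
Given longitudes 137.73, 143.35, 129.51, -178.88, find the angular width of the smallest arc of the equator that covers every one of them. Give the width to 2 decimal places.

51.61°

Sort the longitudes: -178.88°, +129.51°, +137.73°, +143.35°.
Eastward gaps between consecutive values (wrapping around): 308.39°, 8.22°, 5.62°, 37.77°.
Largest gap = 308.39° ⇒ minimal covering band is its complement: 360° − 308.39° = 51.61°.
Band runs from +129.51° eastward to -178.88°, crossing the antimeridian.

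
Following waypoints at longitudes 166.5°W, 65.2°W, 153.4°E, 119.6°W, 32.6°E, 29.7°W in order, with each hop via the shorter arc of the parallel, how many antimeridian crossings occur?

Leg 1: -166.5° → -65.2°, shortest Δλ = 101.3° (east) — does not cross 180°.
Leg 2: -65.2° → +153.4°, shortest Δλ = -141.4° (west) — crosses 180°.
Leg 3: +153.4° → -119.6°, shortest Δλ = 87.0° (east) — crosses 180°.
Leg 4: -119.6° → +32.6°, shortest Δλ = 152.2° (east) — does not cross 180°.
Leg 5: +32.6° → -29.7°, shortest Δλ = -62.3° (west) — does not cross 180°.
Total crossings: 2.

2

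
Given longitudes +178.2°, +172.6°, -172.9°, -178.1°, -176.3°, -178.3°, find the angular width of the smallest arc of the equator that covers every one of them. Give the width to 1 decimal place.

Sort the longitudes: -178.3°, -178.1°, -176.3°, -172.9°, +172.6°, +178.2°.
Eastward gaps between consecutive values (wrapping around): 0.2°, 1.8°, 3.4°, 345.5°, 5.6°, 3.5°.
Largest gap = 345.5° ⇒ minimal covering band is its complement: 360° − 345.5° = 14.5°.
Band runs from +172.6° eastward to -172.9°, crossing the antimeridian.

14.5°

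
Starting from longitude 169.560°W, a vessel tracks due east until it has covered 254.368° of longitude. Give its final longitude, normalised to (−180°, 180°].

84.808°E

Start at -169.560°; shift +254.368° → +84.808°.
+84.808° already lies in (−180°, 180°].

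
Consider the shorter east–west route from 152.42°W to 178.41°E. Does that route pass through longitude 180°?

Yes

Naïve |178.41 − -152.42| = 330.83° > 180°, so the shorter arc goes the other way round — across 180°.
Signed shortest Δλ = ((178.41 − -152.42 + 180) mod 360) − 180 = -29.17°.
Going west by 29.17° from -152.42° passes through 180° before reaching +178.41°.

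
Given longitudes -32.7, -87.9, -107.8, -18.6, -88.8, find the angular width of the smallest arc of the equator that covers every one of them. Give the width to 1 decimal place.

89.2°

Sort the longitudes: -107.8°, -88.8°, -87.9°, -32.7°, -18.6°.
Eastward gaps between consecutive values (wrapping around): 19.0°, 0.9°, 55.2°, 14.1°, 270.8°.
Largest gap = 270.8° ⇒ minimal covering band is its complement: 360° − 270.8° = 89.2°.
Band runs from -107.8° eastward to -18.6°.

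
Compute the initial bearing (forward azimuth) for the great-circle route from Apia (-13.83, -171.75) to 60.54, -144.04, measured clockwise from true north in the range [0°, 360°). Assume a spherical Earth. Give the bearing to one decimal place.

Δλ = -144.04 − -171.75 = 27.71°.
θ = atan2( sin Δλ · cos φ₂ , cos φ₁ · sin φ₂ − sin φ₁ · cos φ₂ · cos Δλ )
  = atan2(0.22869, 0.94954) = 13.542° → normalised to [0°, 360°): 13.542°.

13.5°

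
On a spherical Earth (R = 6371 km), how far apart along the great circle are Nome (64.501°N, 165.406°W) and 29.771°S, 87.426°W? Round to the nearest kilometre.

Δλ = -87.426 − -165.406 = 77.980°.
Δφ = -29.771 − 64.501 = -94.272°.
a = sin²(Δφ/2) + cos φ₁ · cos φ₂ · sin²(Δλ/2) = 0.685175.
c = 2·atan2(√a, √(1−a)) = 1.95018 rad → d = 6371·c ≈ 12424.60 km.

12425 km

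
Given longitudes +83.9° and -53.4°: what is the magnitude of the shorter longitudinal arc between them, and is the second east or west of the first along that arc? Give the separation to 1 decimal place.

Raw difference: -53.4 − 83.9 = -137.3°.
Normalise into (−180°, 180°]: -137.3° stays -137.3°.
Negative ⇒ the second point lies to the west; separation 137.3°.

137.3° west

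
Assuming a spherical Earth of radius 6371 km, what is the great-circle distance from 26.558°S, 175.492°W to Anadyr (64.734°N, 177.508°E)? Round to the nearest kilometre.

10169 km

Δλ = 177.508 − -175.492 = 353.000°; wrapped into (−180°, 180°]: -7.000°.
Δφ = 64.734 − -26.558 = 91.292°.
a = sin²(Δφ/2) + cos φ₁ · cos φ₂ · sin²(Δλ/2) = 0.512697.
c = 2·atan2(√a, √(1−a)) = 1.59619 rad → d = 6371·c ≈ 10169.34 km.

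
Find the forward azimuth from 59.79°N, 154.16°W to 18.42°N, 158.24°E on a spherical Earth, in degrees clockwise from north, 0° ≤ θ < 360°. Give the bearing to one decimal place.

240.7°

Δλ = 158.24 − -154.16 = 312.40°; wrapped into (−180°, 180°]: -47.60°.
θ = atan2( sin Δλ · cos φ₂ , cos φ₁ · sin φ₂ − sin φ₁ · cos φ₂ · cos Δλ )
  = atan2(-0.70062, -0.39388) = -119.344° → normalised to [0°, 360°): 240.656°.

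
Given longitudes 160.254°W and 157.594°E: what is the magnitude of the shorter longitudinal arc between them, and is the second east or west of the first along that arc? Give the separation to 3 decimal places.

Raw difference: 157.594 − -160.254 = 317.848°.
Normalise into (−180°, 180°]: 317.848° − 360° = -42.152°.
Negative ⇒ the second point lies to the west; separation 42.152°.

42.152° west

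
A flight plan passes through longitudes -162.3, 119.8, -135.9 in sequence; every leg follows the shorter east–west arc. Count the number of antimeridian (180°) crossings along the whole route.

2

Leg 1: -162.3° → +119.8°, shortest Δλ = -77.9° (west) — crosses 180°.
Leg 2: +119.8° → -135.9°, shortest Δλ = 104.3° (east) — crosses 180°.
Total crossings: 2.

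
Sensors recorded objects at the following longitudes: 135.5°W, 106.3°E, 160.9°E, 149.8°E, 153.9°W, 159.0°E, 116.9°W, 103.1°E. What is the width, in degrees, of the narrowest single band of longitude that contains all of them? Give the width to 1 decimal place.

140.0°

Sort the longitudes: -153.9°, -135.5°, -116.9°, +103.1°, +106.3°, +149.8°, +159.0°, +160.9°.
Eastward gaps between consecutive values (wrapping around): 18.4°, 18.6°, 220.0°, 3.2°, 43.5°, 9.2°, 1.9°, 45.2°.
Largest gap = 220.0° ⇒ minimal covering band is its complement: 360° − 220.0° = 140.0°.
Band runs from +103.1° eastward to -116.9°, crossing the antimeridian.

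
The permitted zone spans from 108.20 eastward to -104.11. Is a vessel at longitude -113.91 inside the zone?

Yes

Band width going east from +108.20° to -104.11°: ((-104.11 − 108.20) mod 360) = 147.69°.
Offset of -113.91° east of the west edge: ((-113.91 − 108.20) mod 360) = 137.89°.
137.89° ≤ 147.69° ⇒ inside.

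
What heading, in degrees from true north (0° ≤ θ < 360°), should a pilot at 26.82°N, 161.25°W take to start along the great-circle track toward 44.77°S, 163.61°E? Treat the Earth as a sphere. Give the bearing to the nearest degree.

Δλ = 163.61 − -161.25 = 324.86°; wrapped into (−180°, 180°]: -35.14°.
θ = atan2( sin Δλ · cos φ₂ , cos φ₁ · sin φ₂ − sin φ₁ · cos φ₂ · cos Δλ )
  = atan2(-0.40862, -0.89044) = -155.350° → normalised to [0°, 360°): 204.650°.

205°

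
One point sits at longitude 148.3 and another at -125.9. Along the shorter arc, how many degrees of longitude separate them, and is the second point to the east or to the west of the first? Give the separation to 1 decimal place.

Raw difference: -125.9 − 148.3 = -274.2°.
Normalise into (−180°, 180°]: -274.2° + 360° = 85.8°.
Positive ⇒ the second point lies to the east; separation 85.8°.

85.8° east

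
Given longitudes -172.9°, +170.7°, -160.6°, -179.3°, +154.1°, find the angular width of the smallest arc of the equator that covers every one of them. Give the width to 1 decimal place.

45.3°

Sort the longitudes: -179.3°, -172.9°, -160.6°, +154.1°, +170.7°.
Eastward gaps between consecutive values (wrapping around): 6.4°, 12.3°, 314.7°, 16.6°, 10.0°.
Largest gap = 314.7° ⇒ minimal covering band is its complement: 360° − 314.7° = 45.3°.
Band runs from +154.1° eastward to -160.6°, crossing the antimeridian.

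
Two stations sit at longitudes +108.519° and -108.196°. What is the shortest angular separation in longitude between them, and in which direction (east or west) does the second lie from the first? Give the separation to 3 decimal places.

143.285° east

Raw difference: -108.196 − 108.519 = -216.715°.
Normalise into (−180°, 180°]: -216.715° + 360° = 143.285°.
Positive ⇒ the second point lies to the east; separation 143.285°.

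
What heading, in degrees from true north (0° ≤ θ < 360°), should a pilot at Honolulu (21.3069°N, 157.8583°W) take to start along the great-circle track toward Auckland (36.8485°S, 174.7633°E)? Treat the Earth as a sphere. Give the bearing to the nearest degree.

204°

Δλ = 174.7633 − -157.8583 = 332.6216°; wrapped into (−180°, 180°]: -27.3784°.
θ = atan2( sin Δλ · cos φ₂ , cos φ₁ · sin φ₂ − sin φ₁ · cos φ₂ · cos Δλ )
  = atan2(-0.36800, -0.81691) = -155.750° → normalised to [0°, 360°): 204.250°.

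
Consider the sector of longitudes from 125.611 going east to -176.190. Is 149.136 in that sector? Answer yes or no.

Yes

Band width going east from +125.611° to -176.190°: ((-176.190 − 125.611) mod 360) = 58.199°.
Offset of +149.136° east of the west edge: ((149.136 − 125.611) mod 360) = 23.525°.
23.525° ≤ 58.199° ⇒ inside.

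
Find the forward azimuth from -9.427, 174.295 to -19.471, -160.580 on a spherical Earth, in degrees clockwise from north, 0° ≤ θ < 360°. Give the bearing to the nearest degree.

115°

Δλ = -160.580 − 174.295 = -334.875°; wrapped into (−180°, 180°]: 25.125°.
θ = atan2( sin Δλ · cos φ₂ , cos φ₁ · sin φ₂ − sin φ₁ · cos φ₂ · cos Δλ )
  = atan2(0.40031, -0.18902) = 115.275° → normalised to [0°, 360°): 115.275°.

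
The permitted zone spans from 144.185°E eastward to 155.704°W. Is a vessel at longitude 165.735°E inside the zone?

Yes

Band width going east from +144.185° to -155.704°: ((-155.704 − 144.185) mod 360) = 60.111°.
Offset of +165.735° east of the west edge: ((165.735 − 144.185) mod 360) = 21.550°.
21.550° ≤ 60.111° ⇒ inside.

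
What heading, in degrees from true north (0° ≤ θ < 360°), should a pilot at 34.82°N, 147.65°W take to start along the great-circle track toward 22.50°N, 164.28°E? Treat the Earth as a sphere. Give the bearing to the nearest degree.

267°

Δλ = 164.28 − -147.65 = 311.93°; wrapped into (−180°, 180°]: -48.07°.
θ = atan2( sin Δλ · cos φ₂ , cos φ₁ · sin φ₂ − sin φ₁ · cos φ₂ · cos Δλ )
  = atan2(-0.68733, -0.03835) = -93.193° → normalised to [0°, 360°): 266.807°.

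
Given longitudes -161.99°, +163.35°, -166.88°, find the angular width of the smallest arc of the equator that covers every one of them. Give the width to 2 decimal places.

34.66°

Sort the longitudes: -166.88°, -161.99°, +163.35°.
Eastward gaps between consecutive values (wrapping around): 4.89°, 325.34°, 29.77°.
Largest gap = 325.34° ⇒ minimal covering band is its complement: 360° − 325.34° = 34.66°.
Band runs from +163.35° eastward to -161.99°, crossing the antimeridian.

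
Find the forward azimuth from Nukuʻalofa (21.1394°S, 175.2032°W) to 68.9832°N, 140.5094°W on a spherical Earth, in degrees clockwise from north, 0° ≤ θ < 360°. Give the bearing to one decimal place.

11.8°

Δλ = -140.5094 − -175.2032 = 34.6938°.
θ = atan2( sin Δλ · cos φ₂ , cos φ₁ · sin φ₂ − sin φ₁ · cos φ₂ · cos Δλ )
  = atan2(0.20414, 0.97700) = 11.802° → normalised to [0°, 360°): 11.802°.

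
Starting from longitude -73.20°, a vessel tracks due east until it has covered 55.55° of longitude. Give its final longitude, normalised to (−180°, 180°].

Start at -73.20°; shift +55.55° → -17.65°.
-17.65° already lies in (−180°, 180°].

-17.65°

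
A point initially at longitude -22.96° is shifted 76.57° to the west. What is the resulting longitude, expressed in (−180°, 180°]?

-99.53°

Start at -22.96°; shift −76.57° → -99.53°.
-99.53° already lies in (−180°, 180°].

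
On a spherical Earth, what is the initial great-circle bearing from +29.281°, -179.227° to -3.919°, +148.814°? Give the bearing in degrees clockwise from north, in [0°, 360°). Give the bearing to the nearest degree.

Δλ = 148.814 − -179.227 = 328.041°; wrapped into (−180°, 180°]: -31.959°.
θ = atan2( sin Δλ · cos φ₂ , cos φ₁ · sin φ₂ − sin φ₁ · cos φ₂ · cos Δλ )
  = atan2(-0.52807, -0.47360) = -131.887° → normalised to [0°, 360°): 228.113°.

228°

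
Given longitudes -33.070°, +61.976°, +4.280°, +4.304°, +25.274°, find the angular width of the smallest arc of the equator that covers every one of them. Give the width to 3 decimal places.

Sort the longitudes: -33.070°, +4.280°, +4.304°, +25.274°, +61.976°.
Eastward gaps between consecutive values (wrapping around): 37.350°, 0.024°, 20.970°, 36.702°, 264.954°.
Largest gap = 264.954° ⇒ minimal covering band is its complement: 360° − 264.954° = 95.046°.
Band runs from -33.070° eastward to +61.976°.

95.046°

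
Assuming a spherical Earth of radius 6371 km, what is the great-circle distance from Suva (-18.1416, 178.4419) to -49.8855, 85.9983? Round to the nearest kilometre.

8646 km

Δλ = 85.9983 − 178.4419 = -92.4436°.
Δφ = -49.8855 − -18.1416 = -31.7439°.
a = sin²(Δφ/2) + cos φ₁ · cos φ₂ · sin²(Δλ/2) = 0.393993.
c = 2·atan2(√a, √(1−a)) = 1.35716 rad → d = 6371·c ≈ 8646.47 km.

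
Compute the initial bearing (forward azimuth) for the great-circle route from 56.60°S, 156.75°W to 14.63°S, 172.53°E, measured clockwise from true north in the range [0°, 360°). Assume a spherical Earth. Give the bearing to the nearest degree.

Δλ = 172.53 − -156.75 = 329.28°; wrapped into (−180°, 180°]: -30.72°.
θ = atan2( sin Δλ · cos φ₂ , cos φ₁ · sin φ₂ − sin φ₁ · cos φ₂ · cos Δλ )
  = atan2(-0.49428, 0.55539) = -41.668° → normalised to [0°, 360°): 318.332°.

318°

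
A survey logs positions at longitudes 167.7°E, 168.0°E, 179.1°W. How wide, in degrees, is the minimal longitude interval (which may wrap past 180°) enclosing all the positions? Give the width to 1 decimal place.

13.2°

Sort the longitudes: -179.1°, +167.7°, +168.0°.
Eastward gaps between consecutive values (wrapping around): 346.8°, 0.3°, 12.9°.
Largest gap = 346.8° ⇒ minimal covering band is its complement: 360° − 346.8° = 13.2°.
Band runs from +167.7° eastward to -179.1°, crossing the antimeridian.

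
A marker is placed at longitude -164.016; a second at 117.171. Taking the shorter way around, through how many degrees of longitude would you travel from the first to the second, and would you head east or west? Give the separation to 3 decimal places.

Raw difference: 117.171 − -164.016 = 281.187°.
Normalise into (−180°, 180°]: 281.187° − 360° = -78.813°.
Negative ⇒ the second point lies to the west; separation 78.813°.

78.813° west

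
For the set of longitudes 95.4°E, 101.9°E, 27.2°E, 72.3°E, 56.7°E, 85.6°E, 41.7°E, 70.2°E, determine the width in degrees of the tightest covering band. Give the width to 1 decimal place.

74.7°

Sort the longitudes: +27.2°, +41.7°, +56.7°, +70.2°, +72.3°, +85.6°, +95.4°, +101.9°.
Eastward gaps between consecutive values (wrapping around): 14.5°, 15.0°, 13.5°, 2.1°, 13.3°, 9.8°, 6.5°, 285.3°.
Largest gap = 285.3° ⇒ minimal covering band is its complement: 360° − 285.3° = 74.7°.
Band runs from +27.2° eastward to +101.9°.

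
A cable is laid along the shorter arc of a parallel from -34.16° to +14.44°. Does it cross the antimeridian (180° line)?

Signed shortest Δλ = ((14.44 − -34.16 + 180) mod 360) − 180 = 48.6°.
Going east by 48.6° from -34.16° reaches +14.44° without touching 180°.

No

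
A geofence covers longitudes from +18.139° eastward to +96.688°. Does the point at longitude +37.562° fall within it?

Yes

Band width going east from +18.139° to +96.688°: ((96.688 − 18.139) mod 360) = 78.549°.
Offset of +37.562° east of the west edge: ((37.562 − 18.139) mod 360) = 19.423°.
19.423° ≤ 78.549° ⇒ inside.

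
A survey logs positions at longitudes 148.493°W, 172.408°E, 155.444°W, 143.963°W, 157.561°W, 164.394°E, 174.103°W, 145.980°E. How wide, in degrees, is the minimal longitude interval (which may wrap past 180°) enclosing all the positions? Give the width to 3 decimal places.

Sort the longitudes: -174.103°, -157.561°, -155.444°, -148.493°, -143.963°, +145.980°, +164.394°, +172.408°.
Eastward gaps between consecutive values (wrapping around): 16.542°, 2.117°, 6.951°, 4.530°, 289.943°, 18.414°, 8.014°, 13.489°.
Largest gap = 289.943° ⇒ minimal covering band is its complement: 360° − 289.943° = 70.057°.
Band runs from +145.980° eastward to -143.963°, crossing the antimeridian.

70.057°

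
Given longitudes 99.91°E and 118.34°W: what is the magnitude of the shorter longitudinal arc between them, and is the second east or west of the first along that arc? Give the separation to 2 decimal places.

Raw difference: -118.34 − 99.91 = -218.25°.
Normalise into (−180°, 180°]: -218.25° + 360° = 141.75°.
Positive ⇒ the second point lies to the east; separation 141.75°.

141.75° east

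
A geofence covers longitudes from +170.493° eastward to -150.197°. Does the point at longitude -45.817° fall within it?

Band width going east from +170.493° to -150.197°: ((-150.197 − 170.493) mod 360) = 39.310°.
Offset of -45.817° east of the west edge: ((-45.817 − 170.493) mod 360) = 143.690°.
143.690° > 39.310° ⇒ outside.

No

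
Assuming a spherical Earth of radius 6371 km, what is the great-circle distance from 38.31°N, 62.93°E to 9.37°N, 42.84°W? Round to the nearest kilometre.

Δλ = -42.84 − 62.93 = -105.77°.
Δφ = 9.37 − 38.31 = -28.94°.
a = sin²(Δφ/2) + cos φ₁ · cos φ₂ · sin²(Δλ/2) = 0.554740.
c = 2·atan2(√a, √(1−a)) = 1.68050 rad → d = 6371·c ≈ 10706.45 km.

10706 km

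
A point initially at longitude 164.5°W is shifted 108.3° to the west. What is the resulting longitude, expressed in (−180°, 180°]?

87.2°E

Start at -164.5°; shift −108.3° → -272.8°.
-272.8° lies outside (−180°, 180°]; add 360° → +87.2°.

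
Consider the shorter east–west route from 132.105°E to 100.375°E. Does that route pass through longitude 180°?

Signed shortest Δλ = ((100.375 − 132.105 + 180) mod 360) − 180 = -31.73°.
Going west by 31.73° from +132.105° reaches +100.375° without touching 180°.

No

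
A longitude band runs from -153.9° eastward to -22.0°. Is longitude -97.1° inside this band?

Band width going east from -153.9° to -22.0°: ((-22.0 − -153.9) mod 360) = 131.9°.
Offset of -97.1° east of the west edge: ((-97.1 − -153.9) mod 360) = 56.8°.
56.8° ≤ 131.9° ⇒ inside.

Yes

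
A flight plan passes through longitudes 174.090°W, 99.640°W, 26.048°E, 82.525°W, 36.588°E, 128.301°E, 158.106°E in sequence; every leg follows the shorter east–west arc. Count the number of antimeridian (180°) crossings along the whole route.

Leg 1: -174.090° → -99.640°, shortest Δλ = 74.45° (east) — does not cross 180°.
Leg 2: -99.640° → +26.048°, shortest Δλ = 125.688° (east) — does not cross 180°.
Leg 3: +26.048° → -82.525°, shortest Δλ = -108.573° (west) — does not cross 180°.
Leg 4: -82.525° → +36.588°, shortest Δλ = 119.113° (east) — does not cross 180°.
Leg 5: +36.588° → +128.301°, shortest Δλ = 91.713° (east) — does not cross 180°.
Leg 6: +128.301° → +158.106°, shortest Δλ = 29.805° (east) — does not cross 180°.
Total crossings: 0.

0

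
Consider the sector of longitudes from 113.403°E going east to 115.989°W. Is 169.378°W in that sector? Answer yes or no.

Band width going east from +113.403° to -115.989°: ((-115.989 − 113.403) mod 360) = 130.608°.
Offset of -169.378° east of the west edge: ((-169.378 − 113.403) mod 360) = 77.219°.
77.219° ≤ 130.608° ⇒ inside.

Yes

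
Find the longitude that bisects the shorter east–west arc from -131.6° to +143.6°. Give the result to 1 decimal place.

Signed shortest Δλ from -131.6° to +143.6° is -84.8°.
Midpoint longitude = -131.6° + (-84.8°)/2 = -131.6° − 42.4° = -174.0°.
(The naïve average (-131.6 + +143.6)/2 = 6.0° is on the wrong side of the globe.)

-174.0°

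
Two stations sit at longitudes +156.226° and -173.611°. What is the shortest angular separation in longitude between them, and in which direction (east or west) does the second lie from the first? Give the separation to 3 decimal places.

30.163° east

Raw difference: -173.611 − 156.226 = -329.837°.
Normalise into (−180°, 180°]: -329.837° + 360° = 30.163°.
Positive ⇒ the second point lies to the east; separation 30.163°.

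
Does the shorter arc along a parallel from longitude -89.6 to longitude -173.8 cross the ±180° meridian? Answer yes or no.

No

Signed shortest Δλ = ((-173.8 − -89.6 + 180) mod 360) − 180 = -84.2°.
Going west by 84.2° from -89.6° reaches -173.8° without touching 180°.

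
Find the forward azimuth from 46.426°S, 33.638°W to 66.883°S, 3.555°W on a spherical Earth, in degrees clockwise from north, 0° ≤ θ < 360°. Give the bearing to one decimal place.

153.1°

Δλ = -3.555 − -33.638 = 30.083°.
θ = atan2( sin Δλ · cos φ₂ , cos φ₁ · sin φ₂ − sin φ₁ · cos φ₂ · cos Δλ )
  = atan2(0.19680, -0.38782) = 153.095° → normalised to [0°, 360°): 153.095°.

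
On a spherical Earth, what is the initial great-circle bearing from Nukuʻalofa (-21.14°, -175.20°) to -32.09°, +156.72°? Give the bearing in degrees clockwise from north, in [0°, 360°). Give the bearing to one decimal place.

Δλ = 156.72 − -175.20 = 331.92°; wrapped into (−180°, 180°]: -28.08°.
θ = atan2( sin Δλ · cos φ₂ , cos φ₁ · sin φ₂ − sin φ₁ · cos φ₂ · cos Δλ )
  = atan2(-0.39879, -0.22592) = -119.532° → normalised to [0°, 360°): 240.468°.

240.5°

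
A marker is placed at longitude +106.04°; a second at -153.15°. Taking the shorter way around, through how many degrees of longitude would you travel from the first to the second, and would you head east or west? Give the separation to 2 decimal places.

100.81° east

Raw difference: -153.15 − 106.04 = -259.19°.
Normalise into (−180°, 180°]: -259.19° + 360° = 100.81°.
Positive ⇒ the second point lies to the east; separation 100.81°.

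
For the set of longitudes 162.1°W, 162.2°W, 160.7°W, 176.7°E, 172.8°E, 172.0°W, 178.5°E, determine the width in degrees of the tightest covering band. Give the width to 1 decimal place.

Sort the longitudes: -172.0°, -162.2°, -162.1°, -160.7°, +172.8°, +176.7°, +178.5°.
Eastward gaps between consecutive values (wrapping around): 9.8°, 0.1°, 1.4°, 333.5°, 3.9°, 1.8°, 9.5°.
Largest gap = 333.5° ⇒ minimal covering band is its complement: 360° − 333.5° = 26.5°.
Band runs from +172.8° eastward to -160.7°, crossing the antimeridian.

26.5°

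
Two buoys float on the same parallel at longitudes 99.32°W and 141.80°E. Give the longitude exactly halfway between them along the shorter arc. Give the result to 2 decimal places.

158.76°W

Signed shortest Δλ from -99.32° to +141.80° is -118.88°.
Midpoint longitude = -99.32° + (-118.88°)/2 = -99.32° − 59.44° = -158.76°.
(The naïve average (-99.32 + +141.80)/2 = 21.24° is on the wrong side of the globe.)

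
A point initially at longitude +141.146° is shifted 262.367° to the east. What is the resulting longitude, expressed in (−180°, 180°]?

Start at +141.146°; shift +262.367° → +403.513°.
+403.513° lies outside (−180°, 180°]; subtract 360° → +43.513°.

+43.513°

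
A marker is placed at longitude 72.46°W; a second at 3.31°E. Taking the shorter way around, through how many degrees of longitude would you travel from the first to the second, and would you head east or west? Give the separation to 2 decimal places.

75.77° east

Raw difference: 3.31 − -72.46 = 75.77°.
Normalise into (−180°, 180°]: 75.77° stays 75.77°.
Positive ⇒ the second point lies to the east; separation 75.77°.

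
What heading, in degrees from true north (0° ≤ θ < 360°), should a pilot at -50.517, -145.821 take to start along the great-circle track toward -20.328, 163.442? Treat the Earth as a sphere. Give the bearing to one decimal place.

Δλ = 163.442 − -145.821 = 309.263°; wrapped into (−180°, 180°]: -50.737°.
θ = atan2( sin Δλ · cos φ₂ , cos φ₁ · sin φ₂ − sin φ₁ · cos φ₂ · cos Δλ )
  = atan2(-0.72603, 0.23715) = -71.911° → normalised to [0°, 360°): 288.089°.

288.1°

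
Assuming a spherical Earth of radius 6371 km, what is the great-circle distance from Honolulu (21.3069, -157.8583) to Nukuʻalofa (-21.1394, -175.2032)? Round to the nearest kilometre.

Δλ = -175.2032 − -157.8583 = -17.3449°.
Δφ = -21.1394 − 21.3069 = -42.4463°.
a = sin²(Δφ/2) + cos φ₁ · cos φ₂ · sin²(Δλ/2) = 0.150802.
c = 2·atan2(√a, √(1−a)) = 0.79764 rad → d = 6371·c ≈ 5081.77 km.

5082 km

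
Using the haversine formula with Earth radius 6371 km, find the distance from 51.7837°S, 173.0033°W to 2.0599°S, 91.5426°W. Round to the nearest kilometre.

Δλ = -91.5426 − -173.0033 = 81.4607°.
Δφ = -2.0599 − -51.7837 = 49.7238°.
a = sin²(Δφ/2) + cos φ₁ · cos φ₂ · sin²(Δλ/2) = 0.439980.
c = 2·atan2(√a, √(1−a)) = 1.45047 rad → d = 6371·c ≈ 9240.92 km.

9241 km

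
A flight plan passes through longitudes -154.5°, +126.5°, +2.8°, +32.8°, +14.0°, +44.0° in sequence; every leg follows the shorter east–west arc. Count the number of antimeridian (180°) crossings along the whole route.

1

Leg 1: -154.5° → +126.5°, shortest Δλ = -79.0° (west) — crosses 180°.
Leg 2: +126.5° → +2.8°, shortest Δλ = -123.7° (west) — does not cross 180°.
Leg 3: +2.8° → +32.8°, shortest Δλ = 30.0° (east) — does not cross 180°.
Leg 4: +32.8° → +14.0°, shortest Δλ = -18.8° (west) — does not cross 180°.
Leg 5: +14.0° → +44.0°, shortest Δλ = 30.0° (east) — does not cross 180°.
Total crossings: 1.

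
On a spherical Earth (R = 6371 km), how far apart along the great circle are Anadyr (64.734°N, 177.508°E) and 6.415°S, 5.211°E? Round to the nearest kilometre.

Δλ = 5.211 − 177.508 = -172.297°.
Δφ = -6.415 − 64.734 = -71.149°.
a = sin²(Δφ/2) + cos φ₁ · cos φ₂ · sin²(Δλ/2) = 0.760681.
c = 2·atan2(√a, √(1−a)) = 2.11924 rad → d = 6371·c ≈ 13501.69 km.

13502 km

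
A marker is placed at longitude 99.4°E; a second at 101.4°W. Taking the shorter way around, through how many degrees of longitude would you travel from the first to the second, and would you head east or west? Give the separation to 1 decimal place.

159.2° east

Raw difference: -101.4 − 99.4 = -200.8°.
Normalise into (−180°, 180°]: -200.8° + 360° = 159.2°.
Positive ⇒ the second point lies to the east; separation 159.2°.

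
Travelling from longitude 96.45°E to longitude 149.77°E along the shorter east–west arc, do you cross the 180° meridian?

Signed shortest Δλ = ((149.77 − 96.45 + 180) mod 360) − 180 = 53.32°.
Going east by 53.32° from +96.45° reaches +149.77° without touching 180°.

No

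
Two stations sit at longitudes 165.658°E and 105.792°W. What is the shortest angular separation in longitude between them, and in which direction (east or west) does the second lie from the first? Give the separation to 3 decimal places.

88.550° east

Raw difference: -105.792 − 165.658 = -271.45°.
Normalise into (−180°, 180°]: -271.45° + 360° = 88.55°.
Positive ⇒ the second point lies to the east; separation 88.550°.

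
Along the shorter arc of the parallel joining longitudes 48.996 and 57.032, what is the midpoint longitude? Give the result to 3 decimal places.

+53.014°

Signed shortest Δλ from +48.996° to +57.032° is +8.036°.
Midpoint longitude = +48.996° + (+8.036°)/2 = +48.996° + 4.018° = +53.014°.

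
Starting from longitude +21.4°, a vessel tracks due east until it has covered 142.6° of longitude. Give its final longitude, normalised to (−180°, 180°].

Start at +21.4°; shift +142.6° → +164.0°.
+164.0° already lies in (−180°, 180°].

+164.0°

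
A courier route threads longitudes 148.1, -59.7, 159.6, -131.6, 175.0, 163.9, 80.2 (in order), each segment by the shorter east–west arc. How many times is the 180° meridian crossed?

Leg 1: +148.1° → -59.7°, shortest Δλ = 152.2° (east) — crosses 180°.
Leg 2: -59.7° → +159.6°, shortest Δλ = -140.7° (west) — crosses 180°.
Leg 3: +159.6° → -131.6°, shortest Δλ = 68.8° (east) — crosses 180°.
Leg 4: -131.6° → +175.0°, shortest Δλ = -53.4° (west) — crosses 180°.
Leg 5: +175.0° → +163.9°, shortest Δλ = -11.1° (west) — does not cross 180°.
Leg 6: +163.9° → +80.2°, shortest Δλ = -83.7° (west) — does not cross 180°.
Total crossings: 4.

4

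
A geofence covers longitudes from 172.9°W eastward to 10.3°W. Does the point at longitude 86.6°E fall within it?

Band width going east from -172.9° to -10.3°: ((-10.3 − -172.9) mod 360) = 162.6°.
Offset of +86.6° east of the west edge: ((86.6 − -172.9) mod 360) = 259.5°.
259.5° > 162.6° ⇒ outside.

No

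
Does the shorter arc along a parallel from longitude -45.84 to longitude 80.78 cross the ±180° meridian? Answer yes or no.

No

Signed shortest Δλ = ((80.78 − -45.84 + 180) mod 360) − 180 = 126.62°.
Going east by 126.62° from -45.84° reaches +80.78° without touching 180°.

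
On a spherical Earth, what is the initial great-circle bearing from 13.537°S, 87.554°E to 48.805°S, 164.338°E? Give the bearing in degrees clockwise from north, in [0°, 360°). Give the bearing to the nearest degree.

Δλ = 164.338 − 87.554 = 76.784°.
θ = atan2( sin Δλ · cos φ₂ , cos φ₁ · sin φ₂ − sin φ₁ · cos φ₂ · cos Δλ )
  = atan2(0.64118, -0.69632) = 137.361° → normalised to [0°, 360°): 137.361°.

137°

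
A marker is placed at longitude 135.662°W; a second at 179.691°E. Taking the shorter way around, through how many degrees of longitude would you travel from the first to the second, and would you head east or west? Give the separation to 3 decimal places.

44.647° west

Raw difference: 179.691 − -135.662 = 315.353°.
Normalise into (−180°, 180°]: 315.353° − 360° = -44.647°.
Negative ⇒ the second point lies to the west; separation 44.647°.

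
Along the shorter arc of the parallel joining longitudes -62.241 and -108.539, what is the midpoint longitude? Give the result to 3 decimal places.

-85.390°

Signed shortest Δλ from -62.241° to -108.539° is -46.298°.
Midpoint longitude = -62.241° + (-46.298°)/2 = -62.241° − 23.149° = -85.390°.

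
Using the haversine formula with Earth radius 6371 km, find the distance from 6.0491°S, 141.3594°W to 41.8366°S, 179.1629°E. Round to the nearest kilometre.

Δλ = 179.1629 − -141.3594 = 320.5223°; wrapped into (−180°, 180°]: -39.4777°.
Δφ = -41.8366 − -6.0491 = -35.7875°.
a = sin²(Δφ/2) + cos φ₁ · cos φ₂ · sin²(Δλ/2) = 0.178914.
c = 2·atan2(√a, √(1−a)) = 0.87347 rad → d = 6371·c ≈ 5564.87 km.

5565 km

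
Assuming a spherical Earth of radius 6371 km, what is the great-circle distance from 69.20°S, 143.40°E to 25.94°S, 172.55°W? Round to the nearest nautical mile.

3022 nmi

Δλ = -172.55 − 143.40 = -315.95°; wrapped into (−180°, 180°]: 44.05°.
Δφ = -25.94 − -69.20 = 43.26°.
a = sin²(Δφ/2) + cos φ₁ · cos φ₂ · sin²(Δλ/2) = 0.180783.
c = 2·atan2(√a, √(1−a)) = 0.87833 rad → d = 6371·c ≈ 5595.87 km ≈ 3021.53 nmi.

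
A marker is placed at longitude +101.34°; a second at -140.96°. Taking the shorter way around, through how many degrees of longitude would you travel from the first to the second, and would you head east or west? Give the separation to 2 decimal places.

117.70° east

Raw difference: -140.96 − 101.34 = -242.3°.
Normalise into (−180°, 180°]: -242.3° + 360° = 117.7°.
Positive ⇒ the second point lies to the east; separation 117.70°.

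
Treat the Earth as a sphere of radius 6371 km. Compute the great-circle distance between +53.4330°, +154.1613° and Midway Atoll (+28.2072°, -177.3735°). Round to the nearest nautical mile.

Δλ = -177.3735 − 154.1613 = -331.5348°; wrapped into (−180°, 180°]: 28.4652°.
Δφ = 28.2072 − 53.4330 = -25.2258°.
a = sin²(Δφ/2) + cos φ₁ · cos φ₂ · sin²(Δλ/2) = 0.079418.
c = 2·atan2(√a, √(1−a)) = 0.57136 rad → d = 6371·c ≈ 3640.15 km ≈ 1965.52 nmi.

1966 nmi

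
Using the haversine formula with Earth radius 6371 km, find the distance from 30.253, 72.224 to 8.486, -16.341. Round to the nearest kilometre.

Δλ = -16.341 − 72.224 = -88.565°.
Δφ = 8.486 − 30.253 = -21.767°.
a = sin²(Δφ/2) + cos φ₁ · cos φ₂ · sin²(Δλ/2) = 0.452129.
c = 2·atan2(√a, √(1−a)) = 1.47491 rad → d = 6371·c ≈ 9396.63 km.

9397 km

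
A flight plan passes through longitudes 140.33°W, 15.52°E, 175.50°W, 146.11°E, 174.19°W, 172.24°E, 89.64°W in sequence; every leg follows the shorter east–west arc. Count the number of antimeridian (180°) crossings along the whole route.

Leg 1: -140.33° → +15.52°, shortest Δλ = 155.85° (east) — does not cross 180°.
Leg 2: +15.52° → -175.50°, shortest Δλ = 168.98° (east) — crosses 180°.
Leg 3: -175.50° → +146.11°, shortest Δλ = -38.39° (west) — crosses 180°.
Leg 4: +146.11° → -174.19°, shortest Δλ = 39.7° (east) — crosses 180°.
Leg 5: -174.19° → +172.24°, shortest Δλ = -13.57° (west) — crosses 180°.
Leg 6: +172.24° → -89.64°, shortest Δλ = 98.12° (east) — crosses 180°.
Total crossings: 5.

5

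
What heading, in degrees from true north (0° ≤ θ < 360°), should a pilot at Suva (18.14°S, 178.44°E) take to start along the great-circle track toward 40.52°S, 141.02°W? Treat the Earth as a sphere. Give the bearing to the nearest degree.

132°

Δλ = -141.02 − 178.44 = -319.46°; wrapped into (−180°, 180°]: 40.54°.
θ = atan2( sin Δλ · cos φ₂ , cos φ₁ · sin φ₂ − sin φ₁ · cos φ₂ · cos Δλ )
  = atan2(0.49410, -0.43756) = 131.527° → normalised to [0°, 360°): 131.527°.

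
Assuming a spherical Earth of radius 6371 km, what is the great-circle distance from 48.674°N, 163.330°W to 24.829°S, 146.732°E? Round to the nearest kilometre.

Δλ = 146.732 − -163.330 = 310.062°; wrapped into (−180°, 180°]: -49.938°.
Δφ = -24.829 − 48.674 = -73.503°.
a = sin²(Δφ/2) + cos φ₁ · cos φ₂ · sin²(Δλ/2) = 0.464809.
c = 2·atan2(√a, √(1−a)) = 1.50036 rad → d = 6371·c ≈ 9558.76 km.

9559 km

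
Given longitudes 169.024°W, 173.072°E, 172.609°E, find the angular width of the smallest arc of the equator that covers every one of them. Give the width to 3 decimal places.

Sort the longitudes: -169.024°, +172.609°, +173.072°.
Eastward gaps between consecutive values (wrapping around): 341.633°, 0.463°, 17.904°.
Largest gap = 341.633° ⇒ minimal covering band is its complement: 360° − 341.633° = 18.367°.
Band runs from +172.609° eastward to -169.024°, crossing the antimeridian.

18.367°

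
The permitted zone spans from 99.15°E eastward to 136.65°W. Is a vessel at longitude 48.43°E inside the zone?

Band width going east from +99.15° to -136.65°: ((-136.65 − 99.15) mod 360) = 124.20°.
Offset of +48.43° east of the west edge: ((48.43 − 99.15) mod 360) = 309.28°.
309.28° > 124.20° ⇒ outside.

No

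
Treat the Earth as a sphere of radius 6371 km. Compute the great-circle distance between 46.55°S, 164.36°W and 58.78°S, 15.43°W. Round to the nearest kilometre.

Δλ = -15.43 − -164.36 = 148.93°.
Δφ = -58.78 − -46.55 = -12.23°.
a = sin²(Δφ/2) + cos φ₁ · cos φ₂ · sin²(Δλ/2) = 0.342241.
c = 2·atan2(√a, √(1−a)) = 1.24979 rad → d = 6371·c ≈ 7962.44 km.

7962 km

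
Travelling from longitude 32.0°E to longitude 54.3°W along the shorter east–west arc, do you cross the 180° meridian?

Signed shortest Δλ = ((-54.3 − 32.0 + 180) mod 360) − 180 = -86.3°.
Going west by 86.3° from +32.0° reaches -54.3° without touching 180°.

No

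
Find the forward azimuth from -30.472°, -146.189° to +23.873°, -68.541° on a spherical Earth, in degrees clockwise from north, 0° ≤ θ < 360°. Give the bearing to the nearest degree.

63°

Δλ = -68.541 − -146.189 = 77.648°.
θ = atan2( sin Δλ · cos φ₂ , cos φ₁ · sin φ₂ − sin φ₁ · cos φ₂ · cos Δλ )
  = atan2(0.89328, 0.44801) = 63.365° → normalised to [0°, 360°): 63.365°.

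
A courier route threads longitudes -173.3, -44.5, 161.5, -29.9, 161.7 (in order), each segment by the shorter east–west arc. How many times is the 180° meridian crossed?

Leg 1: -173.3° → -44.5°, shortest Δλ = 128.8° (east) — does not cross 180°.
Leg 2: -44.5° → +161.5°, shortest Δλ = -154.0° (west) — crosses 180°.
Leg 3: +161.5° → -29.9°, shortest Δλ = 168.6° (east) — crosses 180°.
Leg 4: -29.9° → +161.7°, shortest Δλ = -168.4° (west) — crosses 180°.
Total crossings: 3.

3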